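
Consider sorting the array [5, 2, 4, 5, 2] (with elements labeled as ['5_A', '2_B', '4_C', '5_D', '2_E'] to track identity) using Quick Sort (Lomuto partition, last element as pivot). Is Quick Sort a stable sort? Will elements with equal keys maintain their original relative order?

Trace Quick Sort on the labeled array (the key is the number; the letter only tracks identity):
  Partition indices 0..4 around pivot 2_E -> [2_B, 2_E, 4_C, 5_D, 5_A]
  Partition indices 2..4 around pivot 5_A -> [2_B, 2_E, 4_C, 5_D, 5_A]
  Partition indices 2..3 around pivot 5_D -> [2_B, 2_E, 4_C, 5_D, 5_A]
Final order: [2_B, 2_E, 4_C, 5_D, 5_A]
Equal keys:
  value 2: originally 2_B, 2_E; after sorting 2_B, 2_E -> order preserved
  value 5: originally 5_A, 5_D; after sorting 5_D, 5_A -> order changed
Equal keys were reordered, so Quick Sort is not stable: partition swaps elements across long distances and can reorder equal keys. (One such input is enough; an unstable sort may happen to preserve order on other inputs, but it gives no guarantee.)
Answer: Not stable


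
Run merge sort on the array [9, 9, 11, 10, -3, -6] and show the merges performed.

Divide and conquer:
  Merge [9] + [11] -> [9, 11]
  Merge [9] + [9, 11] -> [9, 9, 11]
  Merge [-3] + [-6] -> [-6, -3]
  Merge [10] + [-6, -3] -> [-6, -3, 10]
  Merge [9, 9, 11] + [-6, -3, 10] -> [-6, -3, 9, 9, 10, 11]


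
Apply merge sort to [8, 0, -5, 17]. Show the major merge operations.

Divide and conquer:
  Merge [8] + [0] -> [0, 8]
  Merge [-5] + [17] -> [-5, 17]
  Merge [0, 8] + [-5, 17] -> [-5, 0, 8, 17]


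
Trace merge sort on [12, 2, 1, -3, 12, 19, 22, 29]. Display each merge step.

Divide and conquer:
  Merge [12] + [2] -> [2, 12]
  Merge [1] + [-3] -> [-3, 1]
  Merge [2, 12] + [-3, 1] -> [-3, 1, 2, 12]
  Merge [12] + [19] -> [12, 19]
  Merge [22] + [29] -> [22, 29]
  Merge [12, 19] + [22, 29] -> [12, 19, 22, 29]
  Merge [-3, 1, 2, 12] + [12, 19, 22, 29] -> [-3, 1, 2, 12, 12, 19, 22, 29]


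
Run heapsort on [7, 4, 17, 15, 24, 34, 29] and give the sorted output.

Build heap: [34, 24, 29, 15, 4, 17, 7]
Extract 34: [29, 24, 17, 15, 4, 7, 34]
Extract 29: [24, 15, 17, 7, 4, 29, 34]
Extract 24: [17, 15, 4, 7, 24, 29, 34]
Extract 17: [15, 7, 4, 17, 24, 29, 34]
Extract 15: [7, 4, 15, 17, 24, 29, 34]
Extract 7: [4, 7, 15, 17, 24, 29, 34]


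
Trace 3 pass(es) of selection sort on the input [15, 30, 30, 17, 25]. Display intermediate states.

Pass 1: Select minimum 15 at index 0, swap -> [15, 30, 30, 17, 25]
Pass 2: Select minimum 17 at index 3, swap -> [15, 17, 30, 30, 25]
Pass 3: Select minimum 25 at index 4, swap -> [15, 17, 25, 30, 30]


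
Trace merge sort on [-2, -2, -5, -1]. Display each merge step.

Divide and conquer:
  Merge [-2] + [-2] -> [-2, -2]
  Merge [-5] + [-1] -> [-5, -1]
  Merge [-2, -2] + [-5, -1] -> [-5, -2, -2, -1]


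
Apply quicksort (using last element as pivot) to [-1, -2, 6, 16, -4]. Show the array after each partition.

Partition 1: pivot=-4 at index 0 -> [-4, -2, 6, 16, -1]
Partition 2: pivot=-1 at index 2 -> [-4, -2, -1, 16, 6]
Partition 3: pivot=6 at index 3 -> [-4, -2, -1, 6, 16]


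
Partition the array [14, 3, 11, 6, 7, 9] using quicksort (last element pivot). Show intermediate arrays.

Partition 1: pivot=9 at index 3 -> [3, 6, 7, 9, 11, 14]
Partition 2: pivot=7 at index 2 -> [3, 6, 7, 9, 11, 14]
Partition 3: pivot=6 at index 1 -> [3, 6, 7, 9, 11, 14]
Partition 4: pivot=14 at index 5 -> [3, 6, 7, 9, 11, 14]


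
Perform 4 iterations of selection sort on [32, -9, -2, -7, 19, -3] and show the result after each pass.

Pass 1: Select minimum -9 at index 1, swap -> [-9, 32, -2, -7, 19, -3]
Pass 2: Select minimum -7 at index 3, swap -> [-9, -7, -2, 32, 19, -3]
Pass 3: Select minimum -3 at index 5, swap -> [-9, -7, -3, 32, 19, -2]
Pass 4: Select minimum -2 at index 5, swap -> [-9, -7, -3, -2, 19, 32]


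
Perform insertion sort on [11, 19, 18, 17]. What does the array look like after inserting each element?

First element 11 is already 'sorted'
Insert 19: shifted 0 elements -> [11, 19, 18, 17]
Insert 18: shifted 1 elements -> [11, 18, 19, 17]
Insert 17: shifted 2 elements -> [11, 17, 18, 19]


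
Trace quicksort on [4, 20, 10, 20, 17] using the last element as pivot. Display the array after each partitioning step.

Partition 1: pivot=17 at index 2 -> [4, 10, 17, 20, 20]
Partition 2: pivot=10 at index 1 -> [4, 10, 17, 20, 20]
Partition 3: pivot=20 at index 4 -> [4, 10, 17, 20, 20]


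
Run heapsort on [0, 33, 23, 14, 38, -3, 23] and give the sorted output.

Build heap: [38, 33, 23, 14, 0, -3, 23]
Extract 38: [33, 23, 23, 14, 0, -3, 38]
Extract 33: [23, 14, 23, -3, 0, 33, 38]
Extract 23: [23, 14, 0, -3, 23, 33, 38]
Extract 23: [14, -3, 0, 23, 23, 33, 38]
Extract 14: [0, -3, 14, 23, 23, 33, 38]
Extract 0: [-3, 0, 14, 23, 23, 33, 38]


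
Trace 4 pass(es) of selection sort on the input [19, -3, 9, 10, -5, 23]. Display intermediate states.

Pass 1: Select minimum -5 at index 4, swap -> [-5, -3, 9, 10, 19, 23]
Pass 2: Select minimum -3 at index 1, swap -> [-5, -3, 9, 10, 19, 23]
Pass 3: Select minimum 9 at index 2, swap -> [-5, -3, 9, 10, 19, 23]
Pass 4: Select minimum 10 at index 3, swap -> [-5, -3, 9, 10, 19, 23]


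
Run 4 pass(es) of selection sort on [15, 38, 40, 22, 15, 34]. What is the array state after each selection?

Pass 1: Select minimum 15 at index 0, swap -> [15, 38, 40, 22, 15, 34]
Pass 2: Select minimum 15 at index 4, swap -> [15, 15, 40, 22, 38, 34]
Pass 3: Select minimum 22 at index 3, swap -> [15, 15, 22, 40, 38, 34]
Pass 4: Select minimum 34 at index 5, swap -> [15, 15, 22, 34, 38, 40]


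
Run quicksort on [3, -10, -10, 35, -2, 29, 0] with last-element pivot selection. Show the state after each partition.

Partition 1: pivot=0 at index 3 -> [-10, -10, -2, 0, 3, 29, 35]
Partition 2: pivot=-2 at index 2 -> [-10, -10, -2, 0, 3, 29, 35]
Partition 3: pivot=-10 at index 1 -> [-10, -10, -2, 0, 3, 29, 35]
Partition 4: pivot=35 at index 6 -> [-10, -10, -2, 0, 3, 29, 35]
Partition 5: pivot=29 at index 5 -> [-10, -10, -2, 0, 3, 29, 35]


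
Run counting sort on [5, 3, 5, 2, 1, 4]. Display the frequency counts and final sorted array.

Count array: [0, 1, 1, 1, 1, 2]
(count[i] = number of elements equal to i)
Cumulative count: [0, 1, 2, 3, 4, 6]
Sorted: [1, 2, 3, 4, 5, 5]


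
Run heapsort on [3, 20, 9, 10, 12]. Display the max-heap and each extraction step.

Build heap: [20, 12, 9, 10, 3]
Extract 20: [12, 10, 9, 3, 20]
Extract 12: [10, 3, 9, 12, 20]
Extract 10: [9, 3, 10, 12, 20]
Extract 9: [3, 9, 10, 12, 20]


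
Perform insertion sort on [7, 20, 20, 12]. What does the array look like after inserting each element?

First element 7 is already 'sorted'
Insert 20: shifted 0 elements -> [7, 20, 20, 12]
Insert 20: shifted 0 elements -> [7, 20, 20, 12]
Insert 12: shifted 2 elements -> [7, 12, 20, 20]


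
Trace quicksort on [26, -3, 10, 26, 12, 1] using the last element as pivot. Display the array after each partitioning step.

Partition 1: pivot=1 at index 1 -> [-3, 1, 10, 26, 12, 26]
Partition 2: pivot=26 at index 5 -> [-3, 1, 10, 26, 12, 26]
Partition 3: pivot=12 at index 3 -> [-3, 1, 10, 12, 26, 26]


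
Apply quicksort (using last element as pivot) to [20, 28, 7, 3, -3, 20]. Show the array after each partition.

Partition 1: pivot=20 at index 4 -> [20, 7, 3, -3, 20, 28]
Partition 2: pivot=-3 at index 0 -> [-3, 7, 3, 20, 20, 28]
Partition 3: pivot=20 at index 3 -> [-3, 7, 3, 20, 20, 28]
Partition 4: pivot=3 at index 1 -> [-3, 3, 7, 20, 20, 28]


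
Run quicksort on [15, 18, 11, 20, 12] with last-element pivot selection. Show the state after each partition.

Partition 1: pivot=12 at index 1 -> [11, 12, 15, 20, 18]
Partition 2: pivot=18 at index 3 -> [11, 12, 15, 18, 20]


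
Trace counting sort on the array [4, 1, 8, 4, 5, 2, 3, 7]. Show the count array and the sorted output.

Count array: [0, 1, 1, 1, 2, 1, 0, 1, 1]
(count[i] = number of elements equal to i)
Cumulative count: [0, 1, 2, 3, 5, 6, 6, 7, 8]
Sorted: [1, 2, 3, 4, 4, 5, 7, 8]


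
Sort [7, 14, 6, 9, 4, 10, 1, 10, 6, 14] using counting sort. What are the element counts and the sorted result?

Count array: [0, 1, 0, 0, 1, 0, 2, 1, 0, 1, 2, 0, 0, 0, 2]
(count[i] = number of elements equal to i)
Cumulative count: [0, 1, 1, 1, 2, 2, 4, 5, 5, 6, 8, 8, 8, 8, 10]
Sorted: [1, 4, 6, 6, 7, 9, 10, 10, 14, 14]


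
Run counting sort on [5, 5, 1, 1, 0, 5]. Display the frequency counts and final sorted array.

Count array: [1, 2, 0, 0, 0, 3]
(count[i] = number of elements equal to i)
Cumulative count: [1, 3, 3, 3, 3, 6]
Sorted: [0, 1, 1, 5, 5, 5]


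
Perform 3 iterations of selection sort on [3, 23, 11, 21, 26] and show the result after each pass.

Pass 1: Select minimum 3 at index 0, swap -> [3, 23, 11, 21, 26]
Pass 2: Select minimum 11 at index 2, swap -> [3, 11, 23, 21, 26]
Pass 3: Select minimum 21 at index 3, swap -> [3, 11, 21, 23, 26]


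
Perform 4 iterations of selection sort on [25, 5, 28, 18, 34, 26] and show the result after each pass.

Pass 1: Select minimum 5 at index 1, swap -> [5, 25, 28, 18, 34, 26]
Pass 2: Select minimum 18 at index 3, swap -> [5, 18, 28, 25, 34, 26]
Pass 3: Select minimum 25 at index 3, swap -> [5, 18, 25, 28, 34, 26]
Pass 4: Select minimum 26 at index 5, swap -> [5, 18, 25, 26, 34, 28]


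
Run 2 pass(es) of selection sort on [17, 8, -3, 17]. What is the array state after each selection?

Pass 1: Select minimum -3 at index 2, swap -> [-3, 8, 17, 17]
Pass 2: Select minimum 8 at index 1, swap -> [-3, 8, 17, 17]


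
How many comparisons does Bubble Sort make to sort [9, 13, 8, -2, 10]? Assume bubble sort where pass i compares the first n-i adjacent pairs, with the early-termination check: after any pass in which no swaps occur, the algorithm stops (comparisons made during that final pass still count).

Pass 1: compare adjacent pairs (0,1)..(3,4) = 4 comparison(s), 3 swap(s) -> [9, 8, -2, 10, 13]
Pass 2: compare adjacent pairs (0,1)..(2,3) = 3 comparison(s), 2 swap(s) -> [8, -2, 9, 10, 13]
Pass 3: compare adjacent pairs (0,1)..(1,2) = 2 comparison(s), 1 swap(s) -> [-2, 8, 9, 10, 13]
Pass 4: compare adjacent pairs (0,1)..(0,1) = 1 comparison(s), 0 swap(s) -> [-2, 8, 9, 10, 13]
No swaps in this pass, so bubble sort stops here.
Total comparisons: 4 + 3 + 2 + 1 = 10


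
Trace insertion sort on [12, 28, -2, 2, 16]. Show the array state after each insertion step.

First element 12 is already 'sorted'
Insert 28: shifted 0 elements -> [12, 28, -2, 2, 16]
Insert -2: shifted 2 elements -> [-2, 12, 28, 2, 16]
Insert 2: shifted 2 elements -> [-2, 2, 12, 28, 16]
Insert 16: shifted 1 elements -> [-2, 2, 12, 16, 28]


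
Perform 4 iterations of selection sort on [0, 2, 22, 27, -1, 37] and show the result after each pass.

Pass 1: Select minimum -1 at index 4, swap -> [-1, 2, 22, 27, 0, 37]
Pass 2: Select minimum 0 at index 4, swap -> [-1, 0, 22, 27, 2, 37]
Pass 3: Select minimum 2 at index 4, swap -> [-1, 0, 2, 27, 22, 37]
Pass 4: Select minimum 22 at index 4, swap -> [-1, 0, 2, 22, 27, 37]


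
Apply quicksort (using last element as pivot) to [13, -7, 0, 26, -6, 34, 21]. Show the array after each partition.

Partition 1: pivot=21 at index 4 -> [13, -7, 0, -6, 21, 34, 26]
Partition 2: pivot=-6 at index 1 -> [-7, -6, 0, 13, 21, 34, 26]
Partition 3: pivot=13 at index 3 -> [-7, -6, 0, 13, 21, 34, 26]
Partition 4: pivot=26 at index 5 -> [-7, -6, 0, 13, 21, 26, 34]


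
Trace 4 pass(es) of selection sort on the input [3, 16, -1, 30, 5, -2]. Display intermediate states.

Pass 1: Select minimum -2 at index 5, swap -> [-2, 16, -1, 30, 5, 3]
Pass 2: Select minimum -1 at index 2, swap -> [-2, -1, 16, 30, 5, 3]
Pass 3: Select minimum 3 at index 5, swap -> [-2, -1, 3, 30, 5, 16]
Pass 4: Select minimum 5 at index 4, swap -> [-2, -1, 3, 5, 30, 16]


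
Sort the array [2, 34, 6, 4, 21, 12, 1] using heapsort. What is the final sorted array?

Build heap: [34, 21, 12, 4, 2, 6, 1]
Extract 34: [21, 4, 12, 1, 2, 6, 34]
Extract 21: [12, 4, 6, 1, 2, 21, 34]
Extract 12: [6, 4, 2, 1, 12, 21, 34]
Extract 6: [4, 1, 2, 6, 12, 21, 34]
Extract 4: [2, 1, 4, 6, 12, 21, 34]
Extract 2: [1, 2, 4, 6, 12, 21, 34]


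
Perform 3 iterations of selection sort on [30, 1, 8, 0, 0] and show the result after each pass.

Pass 1: Select minimum 0 at index 3, swap -> [0, 1, 8, 30, 0]
Pass 2: Select minimum 0 at index 4, swap -> [0, 0, 8, 30, 1]
Pass 3: Select minimum 1 at index 4, swap -> [0, 0, 1, 30, 8]


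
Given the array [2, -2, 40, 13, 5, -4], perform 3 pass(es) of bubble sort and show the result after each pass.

After pass 1: [-2, 2, 13, 5, -4, 40] (4 swaps)
After pass 2: [-2, 2, 5, -4, 13, 40] (2 swaps)
After pass 3: [-2, 2, -4, 5, 13, 40] (1 swaps)
Total swaps: 7


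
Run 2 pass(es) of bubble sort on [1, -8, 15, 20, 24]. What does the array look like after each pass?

After pass 1: [-8, 1, 15, 20, 24] (1 swaps)
After pass 2: [-8, 1, 15, 20, 24] (0 swaps)
Total swaps: 1


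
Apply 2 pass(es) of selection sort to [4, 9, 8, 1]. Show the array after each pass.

Pass 1: Select minimum 1 at index 3, swap -> [1, 9, 8, 4]
Pass 2: Select minimum 4 at index 3, swap -> [1, 4, 8, 9]


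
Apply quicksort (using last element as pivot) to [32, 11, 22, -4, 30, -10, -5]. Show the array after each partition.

Partition 1: pivot=-5 at index 1 -> [-10, -5, 22, -4, 30, 32, 11]
Partition 2: pivot=11 at index 3 -> [-10, -5, -4, 11, 30, 32, 22]
Partition 3: pivot=22 at index 4 -> [-10, -5, -4, 11, 22, 32, 30]
Partition 4: pivot=30 at index 5 -> [-10, -5, -4, 11, 22, 30, 32]


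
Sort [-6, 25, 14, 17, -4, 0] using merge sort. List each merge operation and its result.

Divide and conquer:
  Merge [25] + [14] -> [14, 25]
  Merge [-6] + [14, 25] -> [-6, 14, 25]
  Merge [-4] + [0] -> [-4, 0]
  Merge [17] + [-4, 0] -> [-4, 0, 17]
  Merge [-6, 14, 25] + [-4, 0, 17] -> [-6, -4, 0, 14, 17, 25]


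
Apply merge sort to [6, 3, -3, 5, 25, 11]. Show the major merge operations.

Divide and conquer:
  Merge [3] + [-3] -> [-3, 3]
  Merge [6] + [-3, 3] -> [-3, 3, 6]
  Merge [25] + [11] -> [11, 25]
  Merge [5] + [11, 25] -> [5, 11, 25]
  Merge [-3, 3, 6] + [5, 11, 25] -> [-3, 3, 5, 6, 11, 25]


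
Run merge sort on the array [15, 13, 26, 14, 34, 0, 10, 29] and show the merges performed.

Divide and conquer:
  Merge [15] + [13] -> [13, 15]
  Merge [26] + [14] -> [14, 26]
  Merge [13, 15] + [14, 26] -> [13, 14, 15, 26]
  Merge [34] + [0] -> [0, 34]
  Merge [10] + [29] -> [10, 29]
  Merge [0, 34] + [10, 29] -> [0, 10, 29, 34]
  Merge [13, 14, 15, 26] + [0, 10, 29, 34] -> [0, 10, 13, 14, 15, 26, 29, 34]


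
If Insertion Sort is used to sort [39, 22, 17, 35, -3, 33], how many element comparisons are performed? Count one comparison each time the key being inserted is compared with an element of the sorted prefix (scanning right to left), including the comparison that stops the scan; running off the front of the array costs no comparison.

Insert 22: 39 > 22 (shift), reached front = 1 comparison(s) -> [22, 39, 17, 35, -3, 33]
Insert 17: 39 > 17 (shift), 22 > 17 (shift), reached front = 2 comparison(s) -> [17, 22, 39, 35, -3, 33]
Insert 35: 39 > 35 (shift), 22 <= 35 (stop) = 2 comparison(s) -> [17, 22, 35, 39, -3, 33]
Insert -3: 39 > -3 (shift), 35 > -3 (shift), 22 > -3 (shift), 17 > -3 (shift), reached front = 4 comparison(s) -> [-3, 17, 22, 35, 39, 33]
Insert 33: 39 > 33 (shift), 35 > 33 (shift), 22 <= 33 (stop) = 3 comparison(s) -> [-3, 17, 22, 33, 35, 39]
Total comparisons: 1 + 2 + 2 + 4 + 3 = 12


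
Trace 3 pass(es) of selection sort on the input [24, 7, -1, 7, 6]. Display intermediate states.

Pass 1: Select minimum -1 at index 2, swap -> [-1, 7, 24, 7, 6]
Pass 2: Select minimum 6 at index 4, swap -> [-1, 6, 24, 7, 7]
Pass 3: Select minimum 7 at index 3, swap -> [-1, 6, 7, 24, 7]


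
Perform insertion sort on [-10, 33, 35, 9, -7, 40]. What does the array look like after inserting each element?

First element -10 is already 'sorted'
Insert 33: shifted 0 elements -> [-10, 33, 35, 9, -7, 40]
Insert 35: shifted 0 elements -> [-10, 33, 35, 9, -7, 40]
Insert 9: shifted 2 elements -> [-10, 9, 33, 35, -7, 40]
Insert -7: shifted 3 elements -> [-10, -7, 9, 33, 35, 40]
Insert 40: shifted 0 elements -> [-10, -7, 9, 33, 35, 40]


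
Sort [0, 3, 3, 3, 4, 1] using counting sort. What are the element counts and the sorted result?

Count array: [1, 1, 0, 3, 1]
(count[i] = number of elements equal to i)
Cumulative count: [1, 2, 2, 5, 6]
Sorted: [0, 1, 3, 3, 3, 4]


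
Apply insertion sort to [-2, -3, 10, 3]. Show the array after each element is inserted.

First element -2 is already 'sorted'
Insert -3: shifted 1 elements -> [-3, -2, 10, 3]
Insert 10: shifted 0 elements -> [-3, -2, 10, 3]
Insert 3: shifted 1 elements -> [-3, -2, 3, 10]


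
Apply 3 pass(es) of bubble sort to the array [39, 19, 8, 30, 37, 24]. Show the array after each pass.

After pass 1: [19, 8, 30, 37, 24, 39] (5 swaps)
After pass 2: [8, 19, 30, 24, 37, 39] (2 swaps)
After pass 3: [8, 19, 24, 30, 37, 39] (1 swaps)
Total swaps: 8


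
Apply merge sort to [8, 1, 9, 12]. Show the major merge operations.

Divide and conquer:
  Merge [8] + [1] -> [1, 8]
  Merge [9] + [12] -> [9, 12]
  Merge [1, 8] + [9, 12] -> [1, 8, 9, 12]


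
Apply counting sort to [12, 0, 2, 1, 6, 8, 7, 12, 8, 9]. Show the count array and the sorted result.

Count array: [1, 1, 1, 0, 0, 0, 1, 1, 2, 1, 0, 0, 2]
(count[i] = number of elements equal to i)
Cumulative count: [1, 2, 3, 3, 3, 3, 4, 5, 7, 8, 8, 8, 10]
Sorted: [0, 1, 2, 6, 7, 8, 8, 9, 12, 12]


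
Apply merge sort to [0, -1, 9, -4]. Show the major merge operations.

Divide and conquer:
  Merge [0] + [-1] -> [-1, 0]
  Merge [9] + [-4] -> [-4, 9]
  Merge [-1, 0] + [-4, 9] -> [-4, -1, 0, 9]


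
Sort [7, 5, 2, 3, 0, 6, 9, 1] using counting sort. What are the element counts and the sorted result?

Count array: [1, 1, 1, 1, 0, 1, 1, 1, 0, 1]
(count[i] = number of elements equal to i)
Cumulative count: [1, 2, 3, 4, 4, 5, 6, 7, 7, 8]
Sorted: [0, 1, 2, 3, 5, 6, 7, 9]


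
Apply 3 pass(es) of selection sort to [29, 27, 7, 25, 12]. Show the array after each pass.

Pass 1: Select minimum 7 at index 2, swap -> [7, 27, 29, 25, 12]
Pass 2: Select minimum 12 at index 4, swap -> [7, 12, 29, 25, 27]
Pass 3: Select minimum 25 at index 3, swap -> [7, 12, 25, 29, 27]


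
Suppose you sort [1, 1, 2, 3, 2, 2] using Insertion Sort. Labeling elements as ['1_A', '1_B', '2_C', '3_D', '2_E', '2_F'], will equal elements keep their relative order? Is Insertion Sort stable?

Trace Insertion Sort on the labeled array (the key is the number; the letter only tracks identity):
  Insert 1_B at index 1: [1_A, 1_B, 2_C, 3_D, 2_E, 2_F]
  Insert 2_C at index 2: [1_A, 1_B, 2_C, 3_D, 2_E, 2_F]
  Insert 3_D at index 3: [1_A, 1_B, 2_C, 3_D, 2_E, 2_F]
  Insert 2_E at index 3: [1_A, 1_B, 2_C, 2_E, 3_D, 2_F]
  Insert 2_F at index 4: [1_A, 1_B, 2_C, 2_E, 2_F, 3_D]
Final order: [1_A, 1_B, 2_C, 2_E, 2_F, 3_D]
Equal keys:
  value 1: originally 1_A, 1_B; after sorting 1_A, 1_B -> order preserved
  value 2: originally 2_C, 2_E, 2_F; after sorting 2_C, 2_E, 2_F -> order preserved
All equal keys kept their original relative order. Insertion Sort is stable: elements are shifted only while they are strictly greater than the key, so a key is inserted after any equal elements already placed.
Answer: Stable


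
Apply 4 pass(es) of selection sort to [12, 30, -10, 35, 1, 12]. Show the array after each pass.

Pass 1: Select minimum -10 at index 2, swap -> [-10, 30, 12, 35, 1, 12]
Pass 2: Select minimum 1 at index 4, swap -> [-10, 1, 12, 35, 30, 12]
Pass 3: Select minimum 12 at index 2, swap -> [-10, 1, 12, 35, 30, 12]
Pass 4: Select minimum 12 at index 5, swap -> [-10, 1, 12, 12, 30, 35]


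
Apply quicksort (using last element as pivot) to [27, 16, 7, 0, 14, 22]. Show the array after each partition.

Partition 1: pivot=22 at index 4 -> [16, 7, 0, 14, 22, 27]
Partition 2: pivot=14 at index 2 -> [7, 0, 14, 16, 22, 27]
Partition 3: pivot=0 at index 0 -> [0, 7, 14, 16, 22, 27]


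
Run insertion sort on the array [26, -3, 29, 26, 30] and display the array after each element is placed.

First element 26 is already 'sorted'
Insert -3: shifted 1 elements -> [-3, 26, 29, 26, 30]
Insert 29: shifted 0 elements -> [-3, 26, 29, 26, 30]
Insert 26: shifted 1 elements -> [-3, 26, 26, 29, 30]
Insert 30: shifted 0 elements -> [-3, 26, 26, 29, 30]


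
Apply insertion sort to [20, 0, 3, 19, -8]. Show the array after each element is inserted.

First element 20 is already 'sorted'
Insert 0: shifted 1 elements -> [0, 20, 3, 19, -8]
Insert 3: shifted 1 elements -> [0, 3, 20, 19, -8]
Insert 19: shifted 1 elements -> [0, 3, 19, 20, -8]
Insert -8: shifted 4 elements -> [-8, 0, 3, 19, 20]


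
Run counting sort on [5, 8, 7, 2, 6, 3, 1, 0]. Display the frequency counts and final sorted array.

Count array: [1, 1, 1, 1, 0, 1, 1, 1, 1]
(count[i] = number of elements equal to i)
Cumulative count: [1, 2, 3, 4, 4, 5, 6, 7, 8]
Sorted: [0, 1, 2, 3, 5, 6, 7, 8]


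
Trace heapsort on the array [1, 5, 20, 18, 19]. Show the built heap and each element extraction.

Build heap: [20, 19, 1, 18, 5]
Extract 20: [19, 18, 1, 5, 20]
Extract 19: [18, 5, 1, 19, 20]
Extract 18: [5, 1, 18, 19, 20]
Extract 5: [1, 5, 18, 19, 20]


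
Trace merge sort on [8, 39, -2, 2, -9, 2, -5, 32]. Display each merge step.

Divide and conquer:
  Merge [8] + [39] -> [8, 39]
  Merge [-2] + [2] -> [-2, 2]
  Merge [8, 39] + [-2, 2] -> [-2, 2, 8, 39]
  Merge [-9] + [2] -> [-9, 2]
  Merge [-5] + [32] -> [-5, 32]
  Merge [-9, 2] + [-5, 32] -> [-9, -5, 2, 32]
  Merge [-2, 2, 8, 39] + [-9, -5, 2, 32] -> [-9, -5, -2, 2, 2, 8, 32, 39]


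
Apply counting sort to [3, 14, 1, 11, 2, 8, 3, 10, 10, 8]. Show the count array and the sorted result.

Count array: [0, 1, 1, 2, 0, 0, 0, 0, 2, 0, 2, 1, 0, 0, 1]
(count[i] = number of elements equal to i)
Cumulative count: [0, 1, 2, 4, 4, 4, 4, 4, 6, 6, 8, 9, 9, 9, 10]
Sorted: [1, 2, 3, 3, 8, 8, 10, 10, 11, 14]


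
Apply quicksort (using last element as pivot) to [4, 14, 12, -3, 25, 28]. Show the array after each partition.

Partition 1: pivot=28 at index 5 -> [4, 14, 12, -3, 25, 28]
Partition 2: pivot=25 at index 4 -> [4, 14, 12, -3, 25, 28]
Partition 3: pivot=-3 at index 0 -> [-3, 14, 12, 4, 25, 28]
Partition 4: pivot=4 at index 1 -> [-3, 4, 12, 14, 25, 28]
Partition 5: pivot=14 at index 3 -> [-3, 4, 12, 14, 25, 28]


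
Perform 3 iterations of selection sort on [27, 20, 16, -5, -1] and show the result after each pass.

Pass 1: Select minimum -5 at index 3, swap -> [-5, 20, 16, 27, -1]
Pass 2: Select minimum -1 at index 4, swap -> [-5, -1, 16, 27, 20]
Pass 3: Select minimum 16 at index 2, swap -> [-5, -1, 16, 27, 20]


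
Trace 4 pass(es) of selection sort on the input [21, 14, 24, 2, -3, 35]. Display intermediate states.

Pass 1: Select minimum -3 at index 4, swap -> [-3, 14, 24, 2, 21, 35]
Pass 2: Select minimum 2 at index 3, swap -> [-3, 2, 24, 14, 21, 35]
Pass 3: Select minimum 14 at index 3, swap -> [-3, 2, 14, 24, 21, 35]
Pass 4: Select minimum 21 at index 4, swap -> [-3, 2, 14, 21, 24, 35]


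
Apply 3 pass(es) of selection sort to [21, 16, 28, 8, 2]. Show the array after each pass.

Pass 1: Select minimum 2 at index 4, swap -> [2, 16, 28, 8, 21]
Pass 2: Select minimum 8 at index 3, swap -> [2, 8, 28, 16, 21]
Pass 3: Select minimum 16 at index 3, swap -> [2, 8, 16, 28, 21]


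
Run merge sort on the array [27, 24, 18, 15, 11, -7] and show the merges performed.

Divide and conquer:
  Merge [24] + [18] -> [18, 24]
  Merge [27] + [18, 24] -> [18, 24, 27]
  Merge [11] + [-7] -> [-7, 11]
  Merge [15] + [-7, 11] -> [-7, 11, 15]
  Merge [18, 24, 27] + [-7, 11, 15] -> [-7, 11, 15, 18, 24, 27]


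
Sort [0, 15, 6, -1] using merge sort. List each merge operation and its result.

Divide and conquer:
  Merge [0] + [15] -> [0, 15]
  Merge [6] + [-1] -> [-1, 6]
  Merge [0, 15] + [-1, 6] -> [-1, 0, 6, 15]


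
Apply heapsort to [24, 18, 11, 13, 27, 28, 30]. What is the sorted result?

Build heap: [30, 27, 28, 13, 18, 24, 11]
Extract 30: [28, 27, 24, 13, 18, 11, 30]
Extract 28: [27, 18, 24, 13, 11, 28, 30]
Extract 27: [24, 18, 11, 13, 27, 28, 30]
Extract 24: [18, 13, 11, 24, 27, 28, 30]
Extract 18: [13, 11, 18, 24, 27, 28, 30]
Extract 13: [11, 13, 18, 24, 27, 28, 30]


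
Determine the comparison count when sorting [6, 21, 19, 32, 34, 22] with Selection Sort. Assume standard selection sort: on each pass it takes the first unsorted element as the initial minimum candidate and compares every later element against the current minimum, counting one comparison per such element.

Pass 1: scan indices 1..5 for the minimum = 5 comparison(s); min is 6, place at index 0 -> [6, 21, 19, 32, 34, 22]
Pass 2: scan indices 2..5 for the minimum = 4 comparison(s); min is 19, place at index 1 -> [6, 19, 21, 32, 34, 22]
Pass 3: scan indices 3..5 for the minimum = 3 comparison(s); min is 21, place at index 2 -> [6, 19, 21, 32, 34, 22]
Pass 4: scan indices 4..5 for the minimum = 2 comparison(s); min is 22, place at index 3 -> [6, 19, 21, 22, 34, 32]
Pass 5: scan indices 5..5 for the minimum = 1 comparison(s); min is 32, place at index 4 -> [6, 19, 21, 22, 32, 34]
Selection sort always scans the whole unsorted suffix, so the count is (n-1) + (n-2) + ... + 1 = n(n-1)/2 = 6*5/2 = 15 regardless of the input order.
Total comparisons: 5 + 4 + 3 + 2 + 1 = 15


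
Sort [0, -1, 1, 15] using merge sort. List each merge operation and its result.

Divide and conquer:
  Merge [0] + [-1] -> [-1, 0]
  Merge [1] + [15] -> [1, 15]
  Merge [-1, 0] + [1, 15] -> [-1, 0, 1, 15]


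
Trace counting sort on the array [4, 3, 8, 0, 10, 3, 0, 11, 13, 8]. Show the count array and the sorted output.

Count array: [2, 0, 0, 2, 1, 0, 0, 0, 2, 0, 1, 1, 0, 1]
(count[i] = number of elements equal to i)
Cumulative count: [2, 2, 2, 4, 5, 5, 5, 5, 7, 7, 8, 9, 9, 10]
Sorted: [0, 0, 3, 3, 4, 8, 8, 10, 11, 13]


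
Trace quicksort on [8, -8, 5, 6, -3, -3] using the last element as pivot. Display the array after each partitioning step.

Partition 1: pivot=-3 at index 2 -> [-8, -3, -3, 6, 8, 5]
Partition 2: pivot=-3 at index 1 -> [-8, -3, -3, 6, 8, 5]
Partition 3: pivot=5 at index 3 -> [-8, -3, -3, 5, 8, 6]
Partition 4: pivot=6 at index 4 -> [-8, -3, -3, 5, 6, 8]


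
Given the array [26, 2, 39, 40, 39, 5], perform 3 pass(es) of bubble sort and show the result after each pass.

After pass 1: [2, 26, 39, 39, 5, 40] (3 swaps)
After pass 2: [2, 26, 39, 5, 39, 40] (1 swaps)
After pass 3: [2, 26, 5, 39, 39, 40] (1 swaps)
Total swaps: 5


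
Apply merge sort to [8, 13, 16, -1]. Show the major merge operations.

Divide and conquer:
  Merge [8] + [13] -> [8, 13]
  Merge [16] + [-1] -> [-1, 16]
  Merge [8, 13] + [-1, 16] -> [-1, 8, 13, 16]


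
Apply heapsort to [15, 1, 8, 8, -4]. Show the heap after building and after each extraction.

Build heap: [15, 8, 8, 1, -4]
Extract 15: [8, 1, 8, -4, 15]
Extract 8: [8, 1, -4, 8, 15]
Extract 8: [1, -4, 8, 8, 15]
Extract 1: [-4, 1, 8, 8, 15]


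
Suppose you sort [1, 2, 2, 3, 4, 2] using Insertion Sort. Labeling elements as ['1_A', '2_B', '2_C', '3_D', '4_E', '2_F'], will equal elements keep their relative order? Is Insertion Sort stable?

Trace Insertion Sort on the labeled array (the key is the number; the letter only tracks identity):
  Insert 2_B at index 1: [1_A, 2_B, 2_C, 3_D, 4_E, 2_F]
  Insert 2_C at index 2: [1_A, 2_B, 2_C, 3_D, 4_E, 2_F]
  Insert 3_D at index 3: [1_A, 2_B, 2_C, 3_D, 4_E, 2_F]
  Insert 4_E at index 4: [1_A, 2_B, 2_C, 3_D, 4_E, 2_F]
  Insert 2_F at index 3: [1_A, 2_B, 2_C, 2_F, 3_D, 4_E]
Final order: [1_A, 2_B, 2_C, 2_F, 3_D, 4_E]
Equal keys:
  value 2: originally 2_B, 2_C, 2_F; after sorting 2_B, 2_C, 2_F -> order preserved
All equal keys kept their original relative order. Insertion Sort is stable: elements are shifted only while they are strictly greater than the key, so a key is inserted after any equal elements already placed.
Answer: Stable


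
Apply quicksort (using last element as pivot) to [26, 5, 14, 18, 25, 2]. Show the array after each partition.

Partition 1: pivot=2 at index 0 -> [2, 5, 14, 18, 25, 26]
Partition 2: pivot=26 at index 5 -> [2, 5, 14, 18, 25, 26]
Partition 3: pivot=25 at index 4 -> [2, 5, 14, 18, 25, 26]
Partition 4: pivot=18 at index 3 -> [2, 5, 14, 18, 25, 26]
Partition 5: pivot=14 at index 2 -> [2, 5, 14, 18, 25, 26]


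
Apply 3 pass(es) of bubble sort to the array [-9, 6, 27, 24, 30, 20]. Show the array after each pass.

After pass 1: [-9, 6, 24, 27, 20, 30] (2 swaps)
After pass 2: [-9, 6, 24, 20, 27, 30] (1 swaps)
After pass 3: [-9, 6, 20, 24, 27, 30] (1 swaps)
Total swaps: 4


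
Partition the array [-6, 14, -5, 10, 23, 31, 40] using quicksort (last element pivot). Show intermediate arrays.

Partition 1: pivot=40 at index 6 -> [-6, 14, -5, 10, 23, 31, 40]
Partition 2: pivot=31 at index 5 -> [-6, 14, -5, 10, 23, 31, 40]
Partition 3: pivot=23 at index 4 -> [-6, 14, -5, 10, 23, 31, 40]
Partition 4: pivot=10 at index 2 -> [-6, -5, 10, 14, 23, 31, 40]
Partition 5: pivot=-5 at index 1 -> [-6, -5, 10, 14, 23, 31, 40]


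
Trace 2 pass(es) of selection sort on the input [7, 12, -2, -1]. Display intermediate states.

Pass 1: Select minimum -2 at index 2, swap -> [-2, 12, 7, -1]
Pass 2: Select minimum -1 at index 3, swap -> [-2, -1, 7, 12]


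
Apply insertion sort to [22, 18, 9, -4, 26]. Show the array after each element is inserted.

First element 22 is already 'sorted'
Insert 18: shifted 1 elements -> [18, 22, 9, -4, 26]
Insert 9: shifted 2 elements -> [9, 18, 22, -4, 26]
Insert -4: shifted 3 elements -> [-4, 9, 18, 22, 26]
Insert 26: shifted 0 elements -> [-4, 9, 18, 22, 26]


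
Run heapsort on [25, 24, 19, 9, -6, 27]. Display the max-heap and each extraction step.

Build heap: [27, 24, 25, 9, -6, 19]
Extract 27: [25, 24, 19, 9, -6, 27]
Extract 25: [24, 9, 19, -6, 25, 27]
Extract 24: [19, 9, -6, 24, 25, 27]
Extract 19: [9, -6, 19, 24, 25, 27]
Extract 9: [-6, 9, 19, 24, 25, 27]


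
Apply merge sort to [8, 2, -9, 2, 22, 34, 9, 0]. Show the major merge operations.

Divide and conquer:
  Merge [8] + [2] -> [2, 8]
  Merge [-9] + [2] -> [-9, 2]
  Merge [2, 8] + [-9, 2] -> [-9, 2, 2, 8]
  Merge [22] + [34] -> [22, 34]
  Merge [9] + [0] -> [0, 9]
  Merge [22, 34] + [0, 9] -> [0, 9, 22, 34]
  Merge [-9, 2, 2, 8] + [0, 9, 22, 34] -> [-9, 0, 2, 2, 8, 9, 22, 34]


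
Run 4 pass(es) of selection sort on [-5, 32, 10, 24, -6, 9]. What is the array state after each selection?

Pass 1: Select minimum -6 at index 4, swap -> [-6, 32, 10, 24, -5, 9]
Pass 2: Select minimum -5 at index 4, swap -> [-6, -5, 10, 24, 32, 9]
Pass 3: Select minimum 9 at index 5, swap -> [-6, -5, 9, 24, 32, 10]
Pass 4: Select minimum 10 at index 5, swap -> [-6, -5, 9, 10, 32, 24]


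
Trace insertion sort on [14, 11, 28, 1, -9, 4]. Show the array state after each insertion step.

First element 14 is already 'sorted'
Insert 11: shifted 1 elements -> [11, 14, 28, 1, -9, 4]
Insert 28: shifted 0 elements -> [11, 14, 28, 1, -9, 4]
Insert 1: shifted 3 elements -> [1, 11, 14, 28, -9, 4]
Insert -9: shifted 4 elements -> [-9, 1, 11, 14, 28, 4]
Insert 4: shifted 3 elements -> [-9, 1, 4, 11, 14, 28]


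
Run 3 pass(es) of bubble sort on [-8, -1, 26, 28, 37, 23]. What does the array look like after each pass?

After pass 1: [-8, -1, 26, 28, 23, 37] (1 swaps)
After pass 2: [-8, -1, 26, 23, 28, 37] (1 swaps)
After pass 3: [-8, -1, 23, 26, 28, 37] (1 swaps)
Total swaps: 3


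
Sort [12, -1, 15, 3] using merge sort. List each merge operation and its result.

Divide and conquer:
  Merge [12] + [-1] -> [-1, 12]
  Merge [15] + [3] -> [3, 15]
  Merge [-1, 12] + [3, 15] -> [-1, 3, 12, 15]


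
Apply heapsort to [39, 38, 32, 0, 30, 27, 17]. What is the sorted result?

Build heap: [39, 38, 32, 0, 30, 27, 17]
Extract 39: [38, 30, 32, 0, 17, 27, 39]
Extract 38: [32, 30, 27, 0, 17, 38, 39]
Extract 32: [30, 17, 27, 0, 32, 38, 39]
Extract 30: [27, 17, 0, 30, 32, 38, 39]
Extract 27: [17, 0, 27, 30, 32, 38, 39]
Extract 17: [0, 17, 27, 30, 32, 38, 39]


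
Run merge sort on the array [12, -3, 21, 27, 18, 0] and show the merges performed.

Divide and conquer:
  Merge [-3] + [21] -> [-3, 21]
  Merge [12] + [-3, 21] -> [-3, 12, 21]
  Merge [18] + [0] -> [0, 18]
  Merge [27] + [0, 18] -> [0, 18, 27]
  Merge [-3, 12, 21] + [0, 18, 27] -> [-3, 0, 12, 18, 21, 27]


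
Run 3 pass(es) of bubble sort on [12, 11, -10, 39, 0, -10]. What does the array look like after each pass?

After pass 1: [11, -10, 12, 0, -10, 39] (4 swaps)
After pass 2: [-10, 11, 0, -10, 12, 39] (3 swaps)
After pass 3: [-10, 0, -10, 11, 12, 39] (2 swaps)
Total swaps: 9


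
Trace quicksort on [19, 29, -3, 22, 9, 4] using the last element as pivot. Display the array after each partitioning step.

Partition 1: pivot=4 at index 1 -> [-3, 4, 19, 22, 9, 29]
Partition 2: pivot=29 at index 5 -> [-3, 4, 19, 22, 9, 29]
Partition 3: pivot=9 at index 2 -> [-3, 4, 9, 22, 19, 29]
Partition 4: pivot=19 at index 3 -> [-3, 4, 9, 19, 22, 29]


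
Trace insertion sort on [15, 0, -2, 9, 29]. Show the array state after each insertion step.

First element 15 is already 'sorted'
Insert 0: shifted 1 elements -> [0, 15, -2, 9, 29]
Insert -2: shifted 2 elements -> [-2, 0, 15, 9, 29]
Insert 9: shifted 1 elements -> [-2, 0, 9, 15, 29]
Insert 29: shifted 0 elements -> [-2, 0, 9, 15, 29]


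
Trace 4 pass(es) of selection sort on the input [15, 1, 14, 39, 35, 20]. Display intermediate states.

Pass 1: Select minimum 1 at index 1, swap -> [1, 15, 14, 39, 35, 20]
Pass 2: Select minimum 14 at index 2, swap -> [1, 14, 15, 39, 35, 20]
Pass 3: Select minimum 15 at index 2, swap -> [1, 14, 15, 39, 35, 20]
Pass 4: Select minimum 20 at index 5, swap -> [1, 14, 15, 20, 35, 39]


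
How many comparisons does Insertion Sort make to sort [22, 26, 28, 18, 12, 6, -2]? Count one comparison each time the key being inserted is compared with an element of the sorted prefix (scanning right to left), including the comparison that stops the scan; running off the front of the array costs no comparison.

Insert 26: 22 <= 26 (stop) = 1 comparison(s) -> [22, 26, 28, 18, 12, 6, -2]
Insert 28: 26 <= 28 (stop) = 1 comparison(s) -> [22, 26, 28, 18, 12, 6, -2]
Insert 18: 28 > 18 (shift), 26 > 18 (shift), 22 > 18 (shift), reached front = 3 comparison(s) -> [18, 22, 26, 28, 12, 6, -2]
Insert 12: 28 > 12 (shift), 26 > 12 (shift), 22 > 12 (shift), 18 > 12 (shift), reached front = 4 comparison(s) -> [12, 18, 22, 26, 28, 6, -2]
Insert 6: 28 > 6 (shift), 26 > 6 (shift), 22 > 6 (shift), 18 > 6 (shift), 12 > 6 (shift), reached front = 5 comparison(s) -> [6, 12, 18, 22, 26, 28, -2]
Insert -2: 28 > -2 (shift), 26 > -2 (shift), 22 > -2 (shift), 18 > -2 (shift), 12 > -2 (shift), 6 > -2 (shift), reached front = 6 comparison(s) -> [-2, 6, 12, 18, 22, 26, 28]
Total comparisons: 1 + 1 + 3 + 4 + 5 + 6 = 20


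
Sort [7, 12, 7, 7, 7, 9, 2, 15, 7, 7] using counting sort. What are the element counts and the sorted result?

Count array: [0, 0, 1, 0, 0, 0, 0, 6, 0, 1, 0, 0, 1, 0, 0, 1]
(count[i] = number of elements equal to i)
Cumulative count: [0, 0, 1, 1, 1, 1, 1, 7, 7, 8, 8, 8, 9, 9, 9, 10]
Sorted: [2, 7, 7, 7, 7, 7, 7, 9, 12, 15]


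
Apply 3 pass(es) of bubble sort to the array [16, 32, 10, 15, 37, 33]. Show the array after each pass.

After pass 1: [16, 10, 15, 32, 33, 37] (3 swaps)
After pass 2: [10, 15, 16, 32, 33, 37] (2 swaps)
After pass 3: [10, 15, 16, 32, 33, 37] (0 swaps)
Total swaps: 5


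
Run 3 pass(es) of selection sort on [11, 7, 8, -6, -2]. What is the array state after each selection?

Pass 1: Select minimum -6 at index 3, swap -> [-6, 7, 8, 11, -2]
Pass 2: Select minimum -2 at index 4, swap -> [-6, -2, 8, 11, 7]
Pass 3: Select minimum 7 at index 4, swap -> [-6, -2, 7, 11, 8]


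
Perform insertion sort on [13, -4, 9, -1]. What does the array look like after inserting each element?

First element 13 is already 'sorted'
Insert -4: shifted 1 elements -> [-4, 13, 9, -1]
Insert 9: shifted 1 elements -> [-4, 9, 13, -1]
Insert -1: shifted 2 elements -> [-4, -1, 9, 13]


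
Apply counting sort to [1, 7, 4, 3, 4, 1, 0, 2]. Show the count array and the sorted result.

Count array: [1, 2, 1, 1, 2, 0, 0, 1]
(count[i] = number of elements equal to i)
Cumulative count: [1, 3, 4, 5, 7, 7, 7, 8]
Sorted: [0, 1, 1, 2, 3, 4, 4, 7]


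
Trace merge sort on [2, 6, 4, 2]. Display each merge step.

Divide and conquer:
  Merge [2] + [6] -> [2, 6]
  Merge [4] + [2] -> [2, 4]
  Merge [2, 6] + [2, 4] -> [2, 2, 4, 6]


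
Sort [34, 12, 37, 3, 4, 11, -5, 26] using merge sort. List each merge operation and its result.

Divide and conquer:
  Merge [34] + [12] -> [12, 34]
  Merge [37] + [3] -> [3, 37]
  Merge [12, 34] + [3, 37] -> [3, 12, 34, 37]
  Merge [4] + [11] -> [4, 11]
  Merge [-5] + [26] -> [-5, 26]
  Merge [4, 11] + [-5, 26] -> [-5, 4, 11, 26]
  Merge [3, 12, 34, 37] + [-5, 4, 11, 26] -> [-5, 3, 4, 11, 12, 26, 34, 37]


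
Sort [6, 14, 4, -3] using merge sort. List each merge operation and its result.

Divide and conquer:
  Merge [6] + [14] -> [6, 14]
  Merge [4] + [-3] -> [-3, 4]
  Merge [6, 14] + [-3, 4] -> [-3, 4, 6, 14]


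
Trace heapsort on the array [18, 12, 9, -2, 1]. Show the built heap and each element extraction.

Build heap: [18, 12, 9, -2, 1]
Extract 18: [12, 1, 9, -2, 18]
Extract 12: [9, 1, -2, 12, 18]
Extract 9: [1, -2, 9, 12, 18]
Extract 1: [-2, 1, 9, 12, 18]


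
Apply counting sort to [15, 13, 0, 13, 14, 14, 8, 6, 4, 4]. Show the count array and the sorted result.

Count array: [1, 0, 0, 0, 2, 0, 1, 0, 1, 0, 0, 0, 0, 2, 2, 1]
(count[i] = number of elements equal to i)
Cumulative count: [1, 1, 1, 1, 3, 3, 4, 4, 5, 5, 5, 5, 5, 7, 9, 10]
Sorted: [0, 4, 4, 6, 8, 13, 13, 14, 14, 15]


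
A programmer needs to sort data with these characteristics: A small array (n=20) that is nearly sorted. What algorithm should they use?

Best choice: Insertion sort
Reason: Insertion sort is O(n) for nearly sorted arrays and has low overhead


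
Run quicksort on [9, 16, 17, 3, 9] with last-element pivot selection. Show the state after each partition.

Partition 1: pivot=9 at index 2 -> [9, 3, 9, 16, 17]
Partition 2: pivot=3 at index 0 -> [3, 9, 9, 16, 17]
Partition 3: pivot=17 at index 4 -> [3, 9, 9, 16, 17]


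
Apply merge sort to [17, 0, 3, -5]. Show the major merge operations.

Divide and conquer:
  Merge [17] + [0] -> [0, 17]
  Merge [3] + [-5] -> [-5, 3]
  Merge [0, 17] + [-5, 3] -> [-5, 0, 3, 17]


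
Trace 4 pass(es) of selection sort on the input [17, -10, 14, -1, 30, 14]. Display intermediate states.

Pass 1: Select minimum -10 at index 1, swap -> [-10, 17, 14, -1, 30, 14]
Pass 2: Select minimum -1 at index 3, swap -> [-10, -1, 14, 17, 30, 14]
Pass 3: Select minimum 14 at index 2, swap -> [-10, -1, 14, 17, 30, 14]
Pass 4: Select minimum 14 at index 5, swap -> [-10, -1, 14, 14, 30, 17]


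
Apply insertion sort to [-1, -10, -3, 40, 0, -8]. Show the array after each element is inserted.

First element -1 is already 'sorted'
Insert -10: shifted 1 elements -> [-10, -1, -3, 40, 0, -8]
Insert -3: shifted 1 elements -> [-10, -3, -1, 40, 0, -8]
Insert 40: shifted 0 elements -> [-10, -3, -1, 40, 0, -8]
Insert 0: shifted 1 elements -> [-10, -3, -1, 0, 40, -8]
Insert -8: shifted 4 elements -> [-10, -8, -3, -1, 0, 40]


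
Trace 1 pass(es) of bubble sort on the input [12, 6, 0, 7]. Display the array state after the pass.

After pass 1: [6, 0, 7, 12] (3 swaps)
Total swaps: 3


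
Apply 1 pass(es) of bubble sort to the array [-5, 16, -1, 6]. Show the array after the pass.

After pass 1: [-5, -1, 6, 16] (2 swaps)
Total swaps: 2


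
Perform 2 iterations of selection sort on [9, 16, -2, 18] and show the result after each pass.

Pass 1: Select minimum -2 at index 2, swap -> [-2, 16, 9, 18]
Pass 2: Select minimum 9 at index 2, swap -> [-2, 9, 16, 18]


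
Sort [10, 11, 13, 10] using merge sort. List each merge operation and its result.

Divide and conquer:
  Merge [10] + [11] -> [10, 11]
  Merge [13] + [10] -> [10, 13]
  Merge [10, 11] + [10, 13] -> [10, 10, 11, 13]
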